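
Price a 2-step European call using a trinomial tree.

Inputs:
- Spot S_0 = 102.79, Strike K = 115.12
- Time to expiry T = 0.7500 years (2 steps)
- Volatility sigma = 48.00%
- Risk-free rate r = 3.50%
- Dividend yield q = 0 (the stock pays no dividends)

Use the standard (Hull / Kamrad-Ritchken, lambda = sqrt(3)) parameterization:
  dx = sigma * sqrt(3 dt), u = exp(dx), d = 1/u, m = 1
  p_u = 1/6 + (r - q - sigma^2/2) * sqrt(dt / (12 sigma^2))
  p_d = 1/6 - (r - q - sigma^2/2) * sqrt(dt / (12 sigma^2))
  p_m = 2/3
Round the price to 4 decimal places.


Answer: Price = V(0,0) = 13.0603

Derivation:
dt = T/N = 0.375000; dx = sigma*sqrt(3*dt) = 0.509117
u = exp(dx) = 1.663821; d = 1/u = 0.601026
p_u = 0.137130, p_m = 0.666667, p_d = 0.196203
Discount per step: exp(-r*dt) = 0.986961
Stock lattice S(k, j) with j the centered position index:
  k=0: S(0,+0) = 102.7900
  k=1: S(1,-1) = 61.7795; S(1,+0) = 102.7900; S(1,+1) = 171.0242
  k=2: S(2,-2) = 37.1311; S(2,-1) = 61.7795; S(2,+0) = 102.7900; S(2,+1) = 171.0242; S(2,+2) = 284.5537
Terminal payoffs V(N, j) = max(S_T - K, 0):
  V(2,-2) = 0.000000; V(2,-1) = 0.000000; V(2,+0) = 0.000000; V(2,+1) = 55.904181; V(2,+2) = 169.433657
Backward induction: V(k, j) = exp(-r*dt) * [p_u * V(k+1, j+1) + p_m * V(k+1, j) + p_d * V(k+1, j-1)]
  V(1,-1) = exp(-r*dt) * [p_u*0.000000 + p_m*0.000000 + p_d*0.000000] = 0.000000
  V(1,+0) = exp(-r*dt) * [p_u*55.904181 + p_m*0.000000 + p_d*0.000000] = 7.566192
  V(1,+1) = exp(-r*dt) * [p_u*169.433657 + p_m*55.904181 + p_d*0.000000] = 59.715004
  V(0,+0) = exp(-r*dt) * [p_u*59.715004 + p_m*7.566192 + p_d*0.000000] = 13.060314


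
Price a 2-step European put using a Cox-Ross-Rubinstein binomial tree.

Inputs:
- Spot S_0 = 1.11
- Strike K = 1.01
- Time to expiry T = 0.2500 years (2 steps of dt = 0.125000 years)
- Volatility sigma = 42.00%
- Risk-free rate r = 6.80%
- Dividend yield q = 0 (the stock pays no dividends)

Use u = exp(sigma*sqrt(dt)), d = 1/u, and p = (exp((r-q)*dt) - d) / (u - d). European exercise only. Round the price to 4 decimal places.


Answer: Price = V(0,0) = 0.0471

Derivation:
dt = T/N = 0.125000
u = exp(sigma*sqrt(dt)) = 1.160084; d = 1/u = 0.862007
p = (exp((r-q)*dt) - d) / (u - d) = 0.491583
Discount per step: exp(-r*dt) = 0.991536
Stock lattice S(k, i) with i counting down-moves:
  k=0: S(0,0) = 1.1100
  k=1: S(1,0) = 1.2877; S(1,1) = 0.9568
  k=2: S(2,0) = 1.4938; S(2,1) = 1.1100; S(2,2) = 0.8248
Terminal payoffs V(N, i) = max(K - S_T, 0):
  V(2,0) = 0.000000; V(2,1) = 0.000000; V(2,2) = 0.185209
Backward induction: V(k, i) = exp(-r*dt) * [p * V(k+1, i) + (1-p) * V(k+1, i+1)].
  V(1,0) = exp(-r*dt) * [p*0.000000 + (1-p)*0.000000] = 0.000000
  V(1,1) = exp(-r*dt) * [p*0.000000 + (1-p)*0.185209] = 0.093366
  V(0,0) = exp(-r*dt) * [p*0.000000 + (1-p)*0.093366] = 0.047067


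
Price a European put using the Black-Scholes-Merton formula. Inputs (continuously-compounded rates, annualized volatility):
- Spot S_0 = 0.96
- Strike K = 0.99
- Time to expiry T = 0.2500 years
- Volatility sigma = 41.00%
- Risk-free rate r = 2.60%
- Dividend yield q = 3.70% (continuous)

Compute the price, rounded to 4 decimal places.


d1 = (ln(S/K) + (r - q + 0.5*sigma^2) * T) / (sigma * sqrt(T)) = -0.06102029
d2 = d1 - sigma * sqrt(T) = -0.26602029
exp(-rT) = 0.99352108; exp(-qT) = 0.99079265
P = K * exp(-rT) * N(-d2) - S_0 * exp(-qT) * N(-d1)
N(-d1) = 0.52432847; N(-d2) = 0.60488821
P = 0.9900 * 0.99352108 * 0.60488821 - 0.9600 * 0.99079265 * 0.52432847 = 0.0962

Answer: Price = 0.0962


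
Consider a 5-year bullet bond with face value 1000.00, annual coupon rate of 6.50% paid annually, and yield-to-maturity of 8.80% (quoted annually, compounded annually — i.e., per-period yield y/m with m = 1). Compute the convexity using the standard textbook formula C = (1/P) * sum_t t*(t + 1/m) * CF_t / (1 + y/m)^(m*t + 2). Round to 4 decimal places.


Coupon per period c = face * coupon_rate / m = 65.000000
Periods per year m = 1; per-period yield y/m = 0.088000
Number of cashflows N = 5
Cashflows (t years, CF_t, discount factor 1/(1+y/m)^(m*t), PV):
  t = 1.0000: CF_t = 65.000000, DF = 0.919118, PV = 59.742647
  t = 2.0000: CF_t = 65.000000, DF = 0.844777, PV = 54.910521
  t = 3.0000: CF_t = 65.000000, DF = 0.776450, PV = 50.469229
  t = 4.0000: CF_t = 65.000000, DF = 0.713649, PV = 46.387159
  t = 5.0000: CF_t = 1065.000000, DF = 0.655927, PV = 698.562279
Price P = sum_t PV_t = 910.071835
Convexity numerator sum_t t*(t + 1/m) * CF_t / (1+y/m)^(m*t + 2):
  t = 1.0000: term = 100.938458
  t = 2.0000: term = 278.322954
  t = 3.0000: term = 511.623078
  t = 4.0000: term = 783.736332
  t = 5.0000: term = 17703.885616
Convexity = (1/P) * sum = 19378.506438 / 910.071835 = 21.293381

Answer: Convexity = 21.2934


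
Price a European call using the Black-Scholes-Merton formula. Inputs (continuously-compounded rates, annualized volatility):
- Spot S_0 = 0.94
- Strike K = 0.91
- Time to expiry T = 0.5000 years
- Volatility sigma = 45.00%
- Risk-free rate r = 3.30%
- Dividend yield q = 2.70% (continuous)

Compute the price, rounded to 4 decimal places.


d1 = (ln(S/K) + (r - q + 0.5*sigma^2) * T) / (sigma * sqrt(T)) = 0.27046135
d2 = d1 - sigma * sqrt(T) = -0.04773670
exp(-rT) = 0.98363538; exp(-qT) = 0.98659072
C = S_0 * exp(-qT) * N(d1) - K * exp(-rT) * N(d2)
N(d1) = 0.60659733; N(d2) = 0.48096304
C = 0.9400 * 0.98659072 * 0.60659733 - 0.9100 * 0.98363538 * 0.48096304 = 0.1320

Answer: Price = 0.1320


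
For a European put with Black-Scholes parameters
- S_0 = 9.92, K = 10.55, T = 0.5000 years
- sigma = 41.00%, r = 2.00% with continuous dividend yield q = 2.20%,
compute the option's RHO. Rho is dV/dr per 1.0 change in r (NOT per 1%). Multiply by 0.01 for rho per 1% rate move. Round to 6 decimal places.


d1 = -0.0708760329; d2 = -0.3607898132
phi(d1) = 0.3979415120; exp(-qT) = 0.9890602788; exp(-rT) = 0.9900498337
N(-d2) = 0.6408717107
Rho = -K*T*exp(-rT)*N(-d2) = -10.5500 * 0.5000 * 0.9900498337 * 0.6408717107 = -3.346961

Answer: Rho = -3.346961


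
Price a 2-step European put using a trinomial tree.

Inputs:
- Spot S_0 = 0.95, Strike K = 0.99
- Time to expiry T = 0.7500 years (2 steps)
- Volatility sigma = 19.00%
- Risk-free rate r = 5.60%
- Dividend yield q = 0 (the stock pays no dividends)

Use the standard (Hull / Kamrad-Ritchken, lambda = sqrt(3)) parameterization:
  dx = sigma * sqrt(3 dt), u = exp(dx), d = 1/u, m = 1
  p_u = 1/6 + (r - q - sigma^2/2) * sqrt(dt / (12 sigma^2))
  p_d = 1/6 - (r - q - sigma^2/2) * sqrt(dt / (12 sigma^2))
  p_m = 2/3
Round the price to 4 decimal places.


dt = T/N = 0.375000; dx = sigma*sqrt(3*dt) = 0.201525
u = exp(dx) = 1.223267; d = 1/u = 0.817483
p_u = 0.201975, p_m = 0.666667, p_d = 0.131358
Discount per step: exp(-r*dt) = 0.979219
Stock lattice S(k, j) with j the centered position index:
  k=0: S(0,+0) = 0.9500
  k=1: S(1,-1) = 0.7766; S(1,+0) = 0.9500; S(1,+1) = 1.1621
  k=2: S(2,-2) = 0.6349; S(2,-1) = 0.7766; S(2,+0) = 0.9500; S(2,+1) = 1.1621; S(2,+2) = 1.4216
Terminal payoffs V(N, j) = max(K - S_T, 0):
  V(2,-2) = 0.355136; V(2,-1) = 0.213391; V(2,+0) = 0.040000; V(2,+1) = 0.000000; V(2,+2) = 0.000000
Backward induction: V(k, j) = exp(-r*dt) * [p_u * V(k+1, j+1) + p_m * V(k+1, j) + p_d * V(k+1, j-1)]
  V(1,-1) = exp(-r*dt) * [p_u*0.040000 + p_m*0.213391 + p_d*0.355136] = 0.192896
  V(1,+0) = exp(-r*dt) * [p_u*0.000000 + p_m*0.040000 + p_d*0.213391] = 0.053561
  V(1,+1) = exp(-r*dt) * [p_u*0.000000 + p_m*0.000000 + p_d*0.040000] = 0.005145
  V(0,+0) = exp(-r*dt) * [p_u*0.005145 + p_m*0.053561 + p_d*0.192896] = 0.060795

Answer: Price = V(0,0) = 0.0608


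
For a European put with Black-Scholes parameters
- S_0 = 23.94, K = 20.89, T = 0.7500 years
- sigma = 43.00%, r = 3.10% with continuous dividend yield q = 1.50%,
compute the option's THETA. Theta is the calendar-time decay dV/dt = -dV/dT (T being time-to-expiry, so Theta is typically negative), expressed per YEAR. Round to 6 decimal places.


d1 = 0.5843795075; d2 = 0.2119885839
phi(d1) = 0.3363213297; exp(-qT) = 0.9888130446; exp(-rT) = 0.9770181987
Theta = -S*exp(-qT)*phi(d1)*sigma/(2*sqrt(T)) + r*K*exp(-rT)*N(-d2) - q*S*exp(-qT)*N(-d1)
N(-d1) = 0.2794825054; N(-d2) = 0.4160579703; sqrt(T) = 0.8660254038
Term 1 = -23.9400 * 0.9888130446 * 0.3363213297 * 0.4300 / (2 * 0.8660254038) = -1.9765170851
Term 2 = 0.0310 * 20.8900 * 0.9770181987 * 0.4160579703 = 0.2632428798
Term 3 = -0.0150 * 23.9400 * 0.9888130446 * 0.2794825054 = -0.0992394206
Theta = -1.9765170851 + (0.2632428798) + (-0.0992394206) = -1.812514

Answer: Theta = -1.812514


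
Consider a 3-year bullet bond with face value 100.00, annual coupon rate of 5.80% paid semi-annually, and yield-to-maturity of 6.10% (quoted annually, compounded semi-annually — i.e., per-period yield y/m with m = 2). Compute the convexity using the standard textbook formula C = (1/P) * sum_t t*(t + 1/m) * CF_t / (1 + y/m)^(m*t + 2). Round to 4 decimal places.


Answer: Convexity = 8.9931

Derivation:
Coupon per period c = face * coupon_rate / m = 2.900000
Periods per year m = 2; per-period yield y/m = 0.030500
Number of cashflows N = 6
Cashflows (t years, CF_t, discount factor 1/(1+y/m)^(m*t), PV):
  t = 0.5000: CF_t = 2.900000, DF = 0.970403, PV = 2.814168
  t = 1.0000: CF_t = 2.900000, DF = 0.941681, PV = 2.730876
  t = 1.5000: CF_t = 2.900000, DF = 0.913810, PV = 2.650050
  t = 2.0000: CF_t = 2.900000, DF = 0.886764, PV = 2.571615
  t = 2.5000: CF_t = 2.900000, DF = 0.860518, PV = 2.495503
  t = 3.0000: CF_t = 102.900000, DF = 0.835049, PV = 85.926555
Price P = sum_t PV_t = 99.188766
Convexity numerator sum_t t*(t + 1/m) * CF_t / (1+y/m)^(m*t + 2):
  t = 0.5000: term = 1.325025
  t = 1.0000: term = 3.857423
  t = 1.5000: term = 7.486508
  t = 2.0000: term = 12.108212
  t = 2.5000: term = 17.624763
  t = 3.0000: term = 849.612131
Convexity = (1/P) * sum = 892.014062 / 99.188766 = 8.993096


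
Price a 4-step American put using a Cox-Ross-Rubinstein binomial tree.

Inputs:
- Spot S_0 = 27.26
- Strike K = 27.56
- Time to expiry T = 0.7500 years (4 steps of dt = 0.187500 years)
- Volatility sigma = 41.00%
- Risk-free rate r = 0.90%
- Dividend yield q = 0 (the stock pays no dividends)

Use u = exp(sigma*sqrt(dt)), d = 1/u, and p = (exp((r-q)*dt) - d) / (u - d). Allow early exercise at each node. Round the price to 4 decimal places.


Answer: Price = V(0,0) = 3.7687

Derivation:
dt = T/N = 0.187500
u = exp(sigma*sqrt(dt)) = 1.194270; d = 1/u = 0.837332
p = (exp((r-q)*dt) - d) / (u - d) = 0.460464
Discount per step: exp(-r*dt) = 0.998314
Stock lattice S(k, i) with i counting down-moves:
  k=0: S(0,0) = 27.2600
  k=1: S(1,0) = 32.5558; S(1,1) = 22.8257
  k=2: S(2,0) = 38.8804; S(2,1) = 27.2600; S(2,2) = 19.1126
  k=3: S(3,0) = 46.4337; S(3,1) = 32.5558; S(3,2) = 22.8257; S(3,3) = 16.0036
  k=4: S(4,0) = 55.4544; S(4,1) = 38.8804; S(4,2) = 27.2600; S(4,3) = 19.1126; S(4,4) = 13.4003
Terminal payoffs V(N, i) = max(K - S_T, 0):
  V(4,0) = 0.000000; V(4,1) = 0.000000; V(4,2) = 0.300000; V(4,3) = 8.447358; V(4,4) = 14.159666
Backward induction: V(k, i) = exp(-r*dt) * [p * V(k+1, i) + (1-p) * V(k+1, i+1)]; then take max(V_cont, immediate exercise) for American.
  V(3,0) = exp(-r*dt) * [p*0.000000 + (1-p)*0.000000] = 0.000000; exercise = 0.000000; V(3,0) = max -> 0.000000
  V(3,1) = exp(-r*dt) * [p*0.000000 + (1-p)*0.300000] = 0.161588; exercise = 0.000000; V(3,1) = max -> 0.161588
  V(3,2) = exp(-r*dt) * [p*0.300000 + (1-p)*8.447358] = 4.687875; exercise = 4.734343; V(3,2) = max -> 4.734343
  V(3,3) = exp(-r*dt) * [p*8.447358 + (1-p)*14.159666] = 11.509914; exercise = 11.556382; V(3,3) = max -> 11.556382
  V(2,0) = exp(-r*dt) * [p*0.000000 + (1-p)*0.161588] = 0.087035; exercise = 0.000000; V(2,0) = max -> 0.087035
  V(2,1) = exp(-r*dt) * [p*0.161588 + (1-p)*4.734343] = 2.624321; exercise = 0.300000; V(2,1) = max -> 2.624321
  V(2,2) = exp(-r*dt) * [p*4.734343 + (1-p)*11.556382] = 8.400890; exercise = 8.447358; V(2,2) = max -> 8.447358
  V(1,0) = exp(-r*dt) * [p*0.087035 + (1-p)*2.624321] = 1.453537; exercise = 0.000000; V(1,0) = max -> 1.453537
  V(1,1) = exp(-r*dt) * [p*2.624321 + (1-p)*8.447358] = 5.756336; exercise = 4.734343; V(1,1) = max -> 5.756336
  V(0,0) = exp(-r*dt) * [p*1.453537 + (1-p)*5.756336] = 3.768687; exercise = 0.300000; V(0,0) = max -> 3.768687


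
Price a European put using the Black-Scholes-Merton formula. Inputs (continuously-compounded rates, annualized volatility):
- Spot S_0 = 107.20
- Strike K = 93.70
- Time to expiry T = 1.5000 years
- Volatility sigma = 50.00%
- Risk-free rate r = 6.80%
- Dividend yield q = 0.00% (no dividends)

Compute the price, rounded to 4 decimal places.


d1 = (ln(S/K) + (r - q + 0.5*sigma^2) * T) / (sigma * sqrt(T)) = 0.69254923
d2 = d1 - sigma * sqrt(T) = 0.08017680
exp(-rT) = 0.90302955; exp(-qT) = 1.00000000
P = K * exp(-rT) * N(-d2) - S_0 * exp(-qT) * N(-d1)
N(-d1) = 0.24429624; N(-d2) = 0.46804832
P = 93.7000 * 0.90302955 * 0.46804832 - 107.2000 * 1.00000000 * 0.24429624 = 13.4148

Answer: Price = 13.4148


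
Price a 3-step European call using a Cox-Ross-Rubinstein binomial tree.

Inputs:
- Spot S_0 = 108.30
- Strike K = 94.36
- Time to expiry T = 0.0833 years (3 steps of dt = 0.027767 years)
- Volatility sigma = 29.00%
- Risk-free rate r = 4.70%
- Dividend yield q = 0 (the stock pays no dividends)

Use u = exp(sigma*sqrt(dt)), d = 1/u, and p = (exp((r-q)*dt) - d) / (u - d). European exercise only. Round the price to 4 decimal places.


dt = T/N = 0.027767
u = exp(sigma*sqrt(dt)) = 1.049510; d = 1/u = 0.952825
p = (exp((r-q)*dt) - d) / (u - d) = 0.501428
Discount per step: exp(-r*dt) = 0.998696
Stock lattice S(k, i) with i counting down-moves:
  k=0: S(0,0) = 108.3000
  k=1: S(1,0) = 113.6620; S(1,1) = 103.1910
  k=2: S(2,0) = 119.2894; S(2,1) = 108.3000; S(2,2) = 98.3230
  k=3: S(3,0) = 125.1955; S(3,1) = 113.6620; S(3,2) = 103.1910; S(3,3) = 93.6846
Terminal payoffs V(N, i) = max(S_T - K, 0):
  V(3,0) = 30.835454; V(3,1) = 19.301964; V(3,2) = 8.830984; V(3,3) = 0.000000
Backward induction: V(k, i) = exp(-r*dt) * [p * V(k+1, i) + (1-p) * V(k+1, i+1)].
  V(2,0) = exp(-r*dt) * [p*30.835454 + (1-p)*19.301964] = 25.052464
  V(2,1) = exp(-r*dt) * [p*19.301964 + (1-p)*8.830984] = 14.063063
  V(2,2) = exp(-r*dt) * [p*8.830984 + (1-p)*0.000000] = 4.422328
  V(1,0) = exp(-r*dt) * [p*25.052464 + (1-p)*14.063063] = 19.547929
  V(1,1) = exp(-r*dt) * [p*14.063063 + (1-p)*4.422328] = 9.244391
  V(0,0) = exp(-r*dt) * [p*19.547929 + (1-p)*9.244391] = 14.392079

Answer: Price = V(0,0) = 14.3921


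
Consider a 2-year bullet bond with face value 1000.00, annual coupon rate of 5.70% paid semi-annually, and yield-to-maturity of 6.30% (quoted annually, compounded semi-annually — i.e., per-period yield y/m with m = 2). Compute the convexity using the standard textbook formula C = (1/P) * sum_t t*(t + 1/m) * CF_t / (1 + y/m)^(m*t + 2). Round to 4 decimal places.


Answer: Convexity = 4.4427

Derivation:
Coupon per period c = face * coupon_rate / m = 28.500000
Periods per year m = 2; per-period yield y/m = 0.031500
Number of cashflows N = 4
Cashflows (t years, CF_t, discount factor 1/(1+y/m)^(m*t), PV):
  t = 0.5000: CF_t = 28.500000, DF = 0.969462, PV = 27.629666
  t = 1.0000: CF_t = 28.500000, DF = 0.939856, PV = 26.785909
  t = 1.5000: CF_t = 28.500000, DF = 0.911155, PV = 25.967920
  t = 2.0000: CF_t = 1028.500000, DF = 0.883330, PV = 908.505094
Price P = sum_t PV_t = 988.888589
Convexity numerator sum_t t*(t + 1/m) * CF_t / (1+y/m)^(m*t + 2):
  t = 0.5000: term = 12.983960
  t = 1.0000: term = 37.762365
  t = 1.5000: term = 73.218353
  t = 2.0000: term = 4269.321953
Convexity = (1/P) * sum = 4393.286631 / 988.888589 = 4.442651


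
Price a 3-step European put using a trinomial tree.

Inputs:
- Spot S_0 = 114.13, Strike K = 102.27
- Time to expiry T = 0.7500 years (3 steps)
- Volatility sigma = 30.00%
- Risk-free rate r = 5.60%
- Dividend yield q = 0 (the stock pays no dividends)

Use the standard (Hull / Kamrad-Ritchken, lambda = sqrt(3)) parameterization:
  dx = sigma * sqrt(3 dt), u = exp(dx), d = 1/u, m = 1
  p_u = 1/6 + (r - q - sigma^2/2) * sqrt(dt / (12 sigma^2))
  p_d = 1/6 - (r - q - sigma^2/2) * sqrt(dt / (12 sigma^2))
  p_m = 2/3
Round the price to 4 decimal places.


Answer: Price = V(0,0) = 5.0429

Derivation:
dt = T/N = 0.250000; dx = sigma*sqrt(3*dt) = 0.259808
u = exp(dx) = 1.296681; d = 1/u = 0.771200
p_u = 0.171959, p_m = 0.666667, p_d = 0.161374
Discount per step: exp(-r*dt) = 0.986098
Stock lattice S(k, j) with j the centered position index:
  k=0: S(0,+0) = 114.1300
  k=1: S(1,-1) = 88.0170; S(1,+0) = 114.1300; S(1,+1) = 147.9902
  k=2: S(2,-2) = 67.8787; S(2,-1) = 88.0170; S(2,+0) = 114.1300; S(2,+1) = 147.9902; S(2,+2) = 191.8960
  k=3: S(3,-3) = 52.3481; S(3,-2) = 67.8787; S(3,-1) = 88.0170; S(3,+0) = 114.1300; S(3,+1) = 147.9902; S(3,+2) = 191.8960; S(3,+3) = 248.8278
Terminal payoffs V(N, j) = max(K - S_T, 0):
  V(3,-3) = 49.921919; V(3,-2) = 34.391258; V(3,-1) = 14.252952; V(3,+0) = 0.000000; V(3,+1) = 0.000000; V(3,+2) = 0.000000; V(3,+3) = 0.000000
Backward induction: V(k, j) = exp(-r*dt) * [p_u * V(k+1, j+1) + p_m * V(k+1, j) + p_d * V(k+1, j-1)]
  V(2,-2) = exp(-r*dt) * [p_u*14.252952 + p_m*34.391258 + p_d*49.921919] = 32.969721
  V(2,-1) = exp(-r*dt) * [p_u*0.000000 + p_m*14.252952 + p_d*34.391258] = 14.842575
  V(2,+0) = exp(-r*dt) * [p_u*0.000000 + p_m*0.000000 + p_d*14.252952] = 2.268083
  V(2,+1) = exp(-r*dt) * [p_u*0.000000 + p_m*0.000000 + p_d*0.000000] = 0.000000
  V(2,+2) = exp(-r*dt) * [p_u*0.000000 + p_m*0.000000 + p_d*0.000000] = 0.000000
  V(1,-1) = exp(-r*dt) * [p_u*2.268083 + p_m*14.842575 + p_d*32.969721] = 15.388578
  V(1,+0) = exp(-r*dt) * [p_u*0.000000 + p_m*2.268083 + p_d*14.842575] = 3.852945
  V(1,+1) = exp(-r*dt) * [p_u*0.000000 + p_m*0.000000 + p_d*2.268083] = 0.360922
  V(0,+0) = exp(-r*dt) * [p_u*0.360922 + p_m*3.852945 + p_d*15.388578] = 5.042917


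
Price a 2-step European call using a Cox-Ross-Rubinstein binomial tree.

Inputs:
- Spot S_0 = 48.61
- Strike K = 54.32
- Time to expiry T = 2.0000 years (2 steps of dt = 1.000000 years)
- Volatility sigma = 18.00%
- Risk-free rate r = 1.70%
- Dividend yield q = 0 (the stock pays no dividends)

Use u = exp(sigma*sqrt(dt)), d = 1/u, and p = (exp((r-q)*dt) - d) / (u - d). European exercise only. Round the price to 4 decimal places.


dt = T/N = 1.000000
u = exp(sigma*sqrt(dt)) = 1.197217; d = 1/u = 0.835270
p = (exp((r-q)*dt) - d) / (u - d) = 0.502491
Discount per step: exp(-r*dt) = 0.983144
Stock lattice S(k, i) with i counting down-moves:
  k=0: S(0,0) = 48.6100
  k=1: S(1,0) = 58.1967; S(1,1) = 40.6025
  k=2: S(2,0) = 69.6741; S(2,1) = 48.6100; S(2,2) = 33.9140
Terminal payoffs V(N, i) = max(S_T - K, 0):
  V(2,0) = 15.354143; V(2,1) = 0.000000; V(2,2) = 0.000000
Backward induction: V(k, i) = exp(-r*dt) * [p * V(k+1, i) + (1-p) * V(k+1, i+1)].
  V(1,0) = exp(-r*dt) * [p*15.354143 + (1-p)*0.000000] = 7.585264
  V(1,1) = exp(-r*dt) * [p*0.000000 + (1-p)*0.000000] = 0.000000
  V(0,0) = exp(-r*dt) * [p*7.585264 + (1-p)*0.000000] = 3.747277

Answer: Price = V(0,0) = 3.7473


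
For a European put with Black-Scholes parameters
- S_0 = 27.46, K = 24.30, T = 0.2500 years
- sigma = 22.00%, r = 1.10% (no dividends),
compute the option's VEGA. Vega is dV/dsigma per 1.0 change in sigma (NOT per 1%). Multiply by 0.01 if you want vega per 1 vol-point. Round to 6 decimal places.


d1 = 1.1914004545; d2 = 1.0814004545
phi(d1) = 0.1961930698; exp(-qT) = 1.0000000000; exp(-rT) = 0.9972537778
Vega = S * exp(-qT) * phi(d1) * sqrt(T) = 27.4600 * 1.0000000000 * 0.1961930698 * 0.5000000000 = 2.693731

Answer: Vega = 2.693731


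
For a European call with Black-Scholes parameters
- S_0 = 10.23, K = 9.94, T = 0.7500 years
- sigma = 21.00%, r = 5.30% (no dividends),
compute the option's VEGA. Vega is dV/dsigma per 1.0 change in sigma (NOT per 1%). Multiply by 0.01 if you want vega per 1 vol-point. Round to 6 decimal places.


Answer: Vega = 3.168340

Derivation:
d1 = 0.4676265512; d2 = 0.2857612164
phi(d1) = 0.3576230326; exp(-qT) = 1.0000000000; exp(-rT) = 0.9610296665
Vega = S * exp(-qT) * phi(d1) * sqrt(T) = 10.2300 * 1.0000000000 * 0.3576230326 * 0.8660254038 = 3.168340


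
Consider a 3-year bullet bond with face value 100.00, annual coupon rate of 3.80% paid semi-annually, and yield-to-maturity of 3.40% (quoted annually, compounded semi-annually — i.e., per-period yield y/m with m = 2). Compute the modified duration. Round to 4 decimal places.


Answer: Modified duration = 2.8166

Derivation:
Coupon per period c = face * coupon_rate / m = 1.900000
Periods per year m = 2; per-period yield y/m = 0.017000
Number of cashflows N = 6
Cashflows (t years, CF_t, discount factor 1/(1+y/m)^(m*t), PV):
  t = 0.5000: CF_t = 1.900000, DF = 0.983284, PV = 1.868240
  t = 1.0000: CF_t = 1.900000, DF = 0.966848, PV = 1.837011
  t = 1.5000: CF_t = 1.900000, DF = 0.950686, PV = 1.806304
  t = 2.0000: CF_t = 1.900000, DF = 0.934795, PV = 1.776110
  t = 2.5000: CF_t = 1.900000, DF = 0.919169, PV = 1.746421
  t = 3.0000: CF_t = 101.900000, DF = 0.903804, PV = 92.097633
Price P = sum_t PV_t = 101.131717
First compute Macaulay numerator sum_t t * PV_t:
  t * PV_t at t = 0.5000: 0.934120
  t * PV_t at t = 1.0000: 1.837011
  t * PV_t at t = 1.5000: 2.709455
  t * PV_t at t = 2.0000: 3.552219
  t * PV_t at t = 2.5000: 4.366051
  t * PV_t at t = 3.0000: 276.292898
Macaulay duration D = 289.691755 / 101.131717 = 2.864500
Modified duration = D / (1 + y/m) = 2.864500 / (1 + 0.017000) = 2.816617


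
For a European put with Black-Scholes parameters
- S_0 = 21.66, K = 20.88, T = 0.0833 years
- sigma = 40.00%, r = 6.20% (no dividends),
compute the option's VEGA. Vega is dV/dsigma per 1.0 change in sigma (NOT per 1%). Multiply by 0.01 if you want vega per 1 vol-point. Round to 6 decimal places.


d1 = 0.4201416789; d2 = 0.3046947214
phi(d1) = 0.3652409346; exp(-qT) = 1.0000000000; exp(-rT) = 0.9948487136
Vega = S * exp(-qT) * phi(d1) * sqrt(T) = 21.6600 * 1.0000000000 * 0.3652409346 * 0.2886173938 = 2.283286

Answer: Vega = 2.283286


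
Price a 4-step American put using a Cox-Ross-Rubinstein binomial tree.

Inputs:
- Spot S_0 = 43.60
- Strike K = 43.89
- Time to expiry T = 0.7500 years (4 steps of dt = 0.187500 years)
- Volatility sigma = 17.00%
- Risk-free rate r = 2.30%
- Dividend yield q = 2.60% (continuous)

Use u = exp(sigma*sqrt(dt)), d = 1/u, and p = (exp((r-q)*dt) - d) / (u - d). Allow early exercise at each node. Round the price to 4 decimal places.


Answer: Price = V(0,0) = 2.6180

Derivation:
dt = T/N = 0.187500
u = exp(sigma*sqrt(dt)) = 1.076389; d = 1/u = 0.929032
p = (exp((r-q)*dt) - d) / (u - d) = 0.477789
Discount per step: exp(-r*dt) = 0.995697
Stock lattice S(k, i) with i counting down-moves:
  k=0: S(0,0) = 43.6000
  k=1: S(1,0) = 46.9306; S(1,1) = 40.5058
  k=2: S(2,0) = 50.5156; S(2,1) = 43.6000; S(2,2) = 37.6312
  k=3: S(3,0) = 54.3744; S(3,1) = 46.9306; S(3,2) = 40.5058; S(3,3) = 34.9606
  k=4: S(4,0) = 58.5280; S(4,1) = 50.5156; S(4,2) = 43.6000; S(4,3) = 37.6312; S(4,4) = 32.4795
Terminal payoffs V(N, i) = max(K - S_T, 0):
  V(4,0) = 0.000000; V(4,1) = 0.000000; V(4,2) = 0.290000; V(4,3) = 6.258825; V(4,4) = 11.410520
Backward induction: V(k, i) = exp(-r*dt) * [p * V(k+1, i) + (1-p) * V(k+1, i+1)]; then take max(V_cont, immediate exercise) for American.
  V(3,0) = exp(-r*dt) * [p*0.000000 + (1-p)*0.000000] = 0.000000; exercise = 0.000000; V(3,0) = max -> 0.000000
  V(3,1) = exp(-r*dt) * [p*0.000000 + (1-p)*0.290000] = 0.150789; exercise = 0.000000; V(3,1) = max -> 0.150789
  V(3,2) = exp(-r*dt) * [p*0.290000 + (1-p)*6.258825] = 3.392325; exercise = 3.384207; V(3,2) = max -> 3.392325
  V(3,3) = exp(-r*dt) * [p*6.258825 + (1-p)*11.410520] = 8.910586; exercise = 8.929436; V(3,3) = max -> 8.929436
  V(2,0) = exp(-r*dt) * [p*0.000000 + (1-p)*0.150789] = 0.078405; exercise = 0.000000; V(2,0) = max -> 0.078405
  V(2,1) = exp(-r*dt) * [p*0.150789 + (1-p)*3.392325] = 1.835621; exercise = 0.290000; V(2,1) = max -> 1.835621
  V(2,2) = exp(-r*dt) * [p*3.392325 + (1-p)*8.929436] = 6.256824; exercise = 6.258825; V(2,2) = max -> 6.258825
  V(1,0) = exp(-r*dt) * [p*0.078405 + (1-p)*1.835621] = 0.991756; exercise = 0.000000; V(1,0) = max -> 0.991756
  V(1,1) = exp(-r*dt) * [p*1.835621 + (1-p)*6.258825] = 4.127628; exercise = 3.384207; V(1,1) = max -> 4.127628
  V(0,0) = exp(-r*dt) * [p*0.991756 + (1-p)*4.127628] = 2.618028; exercise = 0.290000; V(0,0) = max -> 2.618028


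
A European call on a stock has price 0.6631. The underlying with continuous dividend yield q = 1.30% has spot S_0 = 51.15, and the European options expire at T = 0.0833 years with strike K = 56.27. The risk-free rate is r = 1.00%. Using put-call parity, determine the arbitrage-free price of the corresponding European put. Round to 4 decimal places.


Put-call parity: C - P = S_0 * exp(-qT) - K * exp(-rT).
S_0 * exp(-qT) = 51.1500 * 0.99891769 = 51.09463965
K * exp(-rT) = 56.2700 * 0.99916735 = 56.22314661
P = C - S*exp(-qT) + K*exp(-rT)
P = 0.6631 - 51.09463965 + 56.22314661 = 5.7916

Answer: Put price = 5.7916


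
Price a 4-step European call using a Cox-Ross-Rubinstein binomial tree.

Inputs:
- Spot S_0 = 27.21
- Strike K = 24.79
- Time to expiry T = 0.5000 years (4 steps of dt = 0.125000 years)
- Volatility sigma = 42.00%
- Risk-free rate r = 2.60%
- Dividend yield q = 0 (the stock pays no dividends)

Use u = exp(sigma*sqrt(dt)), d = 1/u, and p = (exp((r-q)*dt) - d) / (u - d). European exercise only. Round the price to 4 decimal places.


Answer: Price = V(0,0) = 4.7246

Derivation:
dt = T/N = 0.125000
u = exp(sigma*sqrt(dt)) = 1.160084; d = 1/u = 0.862007
p = (exp((r-q)*dt) - d) / (u - d) = 0.473866
Discount per step: exp(-r*dt) = 0.996755
Stock lattice S(k, i) with i counting down-moves:
  k=0: S(0,0) = 27.2100
  k=1: S(1,0) = 31.5659; S(1,1) = 23.4552
  k=2: S(2,0) = 36.6191; S(2,1) = 27.2100; S(2,2) = 20.2185
  k=3: S(3,0) = 42.4812; S(3,1) = 31.5659; S(3,2) = 23.4552; S(3,3) = 17.4285
  k=4: S(4,0) = 49.2818; S(4,1) = 36.6191; S(4,2) = 27.2100; S(4,3) = 20.2185; S(4,4) = 15.0235
Terminal payoffs V(N, i) = max(S_T - K, 0):
  V(4,0) = 24.491771; V(4,1) = 11.829079; V(4,2) = 2.420000; V(4,3) = 0.000000; V(4,4) = 0.000000
Backward induction: V(k, i) = exp(-r*dt) * [p * V(k+1, i) + (1-p) * V(k+1, i+1)].
  V(3,0) = exp(-r*dt) * [p*24.491771 + (1-p)*11.829079] = 17.771645
  V(3,1) = exp(-r*dt) * [p*11.829079 + (1-p)*2.420000] = 6.856323
  V(3,2) = exp(-r*dt) * [p*2.420000 + (1-p)*0.000000] = 1.143035
  V(3,3) = exp(-r*dt) * [p*0.000000 + (1-p)*0.000000] = 0.000000
  V(2,0) = exp(-r*dt) * [p*17.771645 + (1-p)*6.856323] = 11.989692
  V(2,1) = exp(-r*dt) * [p*6.856323 + (1-p)*1.143035] = 3.837874
  V(2,2) = exp(-r*dt) * [p*1.143035 + (1-p)*0.000000] = 0.539888
  V(1,0) = exp(-r*dt) * [p*11.989692 + (1-p)*3.837874] = 7.675756
  V(1,1) = exp(-r*dt) * [p*3.837874 + (1-p)*0.539888] = 2.095868
  V(0,0) = exp(-r*dt) * [p*7.675756 + (1-p)*2.095868] = 4.724606


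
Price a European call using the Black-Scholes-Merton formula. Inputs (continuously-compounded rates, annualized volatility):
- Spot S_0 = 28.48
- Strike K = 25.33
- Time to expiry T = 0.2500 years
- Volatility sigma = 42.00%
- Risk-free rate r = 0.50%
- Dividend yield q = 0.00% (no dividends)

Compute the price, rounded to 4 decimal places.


d1 = (ln(S/K) + (r - q + 0.5*sigma^2) * T) / (sigma * sqrt(T)) = 0.66910773
d2 = d1 - sigma * sqrt(T) = 0.45910773
exp(-rT) = 0.99875078; exp(-qT) = 1.00000000
C = S_0 * exp(-qT) * N(d1) - K * exp(-rT) * N(d2)
N(d1) = 0.74828662; N(d2) = 0.67692160
C = 28.4800 * 1.00000000 * 0.74828662 - 25.3300 * 0.99875078 * 0.67692160 = 4.1862

Answer: Price = 4.1862


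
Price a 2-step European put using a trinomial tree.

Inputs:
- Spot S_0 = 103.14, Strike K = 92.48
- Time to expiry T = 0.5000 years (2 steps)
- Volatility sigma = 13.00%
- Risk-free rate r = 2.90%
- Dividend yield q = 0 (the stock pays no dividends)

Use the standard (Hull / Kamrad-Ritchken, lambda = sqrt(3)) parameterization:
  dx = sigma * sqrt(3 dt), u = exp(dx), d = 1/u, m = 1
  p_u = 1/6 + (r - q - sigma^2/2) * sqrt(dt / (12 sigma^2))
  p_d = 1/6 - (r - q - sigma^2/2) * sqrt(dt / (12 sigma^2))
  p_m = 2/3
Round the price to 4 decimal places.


dt = T/N = 0.250000; dx = sigma*sqrt(3*dt) = 0.112583
u = exp(dx) = 1.119165; d = 1/u = 0.893523
p_u = 0.189483, p_m = 0.666667, p_d = 0.143850
Discount per step: exp(-r*dt) = 0.992776
Stock lattice S(k, j) with j the centered position index:
  k=0: S(0,+0) = 103.1400
  k=1: S(1,-1) = 92.1580; S(1,+0) = 103.1400; S(1,+1) = 115.4307
  k=2: S(2,-2) = 82.3452; S(2,-1) = 92.1580; S(2,+0) = 103.1400; S(2,+1) = 115.4307; S(2,+2) = 129.1861
Terminal payoffs V(N, j) = max(K - S_T, 0):
  V(2,-2) = 10.134757; V(2,-1) = 0.322047; V(2,+0) = 0.000000; V(2,+1) = 0.000000; V(2,+2) = 0.000000
Backward induction: V(k, j) = exp(-r*dt) * [p_u * V(k+1, j+1) + p_m * V(k+1, j) + p_d * V(k+1, j-1)]
  V(1,-1) = exp(-r*dt) * [p_u*0.000000 + p_m*0.322047 + p_d*10.134757] = 1.660503
  V(1,+0) = exp(-r*dt) * [p_u*0.000000 + p_m*0.000000 + p_d*0.322047] = 0.045992
  V(1,+1) = exp(-r*dt) * [p_u*0.000000 + p_m*0.000000 + p_d*0.000000] = 0.000000
  V(0,+0) = exp(-r*dt) * [p_u*0.000000 + p_m*0.045992 + p_d*1.660503] = 0.267578

Answer: Price = V(0,0) = 0.2676


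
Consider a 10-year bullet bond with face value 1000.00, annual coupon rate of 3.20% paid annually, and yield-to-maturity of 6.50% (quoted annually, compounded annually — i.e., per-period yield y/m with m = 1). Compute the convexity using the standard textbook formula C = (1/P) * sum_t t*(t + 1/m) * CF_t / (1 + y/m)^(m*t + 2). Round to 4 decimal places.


Answer: Convexity = 77.8140

Derivation:
Coupon per period c = face * coupon_rate / m = 32.000000
Periods per year m = 1; per-period yield y/m = 0.065000
Number of cashflows N = 10
Cashflows (t years, CF_t, discount factor 1/(1+y/m)^(m*t), PV):
  t = 1.0000: CF_t = 32.000000, DF = 0.938967, PV = 30.046948
  t = 2.0000: CF_t = 32.000000, DF = 0.881659, PV = 28.213097
  t = 3.0000: CF_t = 32.000000, DF = 0.827849, PV = 26.491171
  t = 4.0000: CF_t = 32.000000, DF = 0.777323, PV = 24.874339
  t = 5.0000: CF_t = 32.000000, DF = 0.729881, PV = 23.356187
  t = 6.0000: CF_t = 32.000000, DF = 0.685334, PV = 21.930692
  t = 7.0000: CF_t = 32.000000, DF = 0.643506, PV = 20.592199
  t = 8.0000: CF_t = 32.000000, DF = 0.604231, PV = 19.335398
  t = 9.0000: CF_t = 32.000000, DF = 0.567353, PV = 18.155303
  t = 10.0000: CF_t = 1032.000000, DF = 0.532726, PV = 549.773269
Price P = sum_t PV_t = 762.768603
Convexity numerator sum_t t*(t + 1/m) * CF_t / (1+y/m)^(m*t + 2):
  t = 1.0000: term = 52.982342
  t = 2.0000: term = 149.246033
  t = 3.0000: term = 280.274241
  t = 4.0000: term = 438.613836
  t = 5.0000: term = 617.765966
  t = 6.0000: term = 812.086716
  t = 7.0000: term = 1016.696984
  t = 8.0000: term = 1227.400786
  t = 9.0000: term = 1440.611251
  t = 10.0000: term = 53318.397630
Convexity = (1/P) * sum = 59354.075786 / 762.768603 = 77.814000


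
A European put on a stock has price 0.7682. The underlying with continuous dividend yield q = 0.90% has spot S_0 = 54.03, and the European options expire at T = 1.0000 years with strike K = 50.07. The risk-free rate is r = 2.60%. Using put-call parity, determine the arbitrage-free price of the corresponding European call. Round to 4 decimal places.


Answer: Call price = 5.5292

Derivation:
Put-call parity: C - P = S_0 * exp(-qT) - K * exp(-rT).
S_0 * exp(-qT) = 54.0300 * 0.99104038 = 53.54591167
K * exp(-rT) = 50.0700 * 0.97433509 = 48.78495794
C = P + S*exp(-qT) - K*exp(-rT)
C = 0.7682 + 53.54591167 - 48.78495794 = 5.5292


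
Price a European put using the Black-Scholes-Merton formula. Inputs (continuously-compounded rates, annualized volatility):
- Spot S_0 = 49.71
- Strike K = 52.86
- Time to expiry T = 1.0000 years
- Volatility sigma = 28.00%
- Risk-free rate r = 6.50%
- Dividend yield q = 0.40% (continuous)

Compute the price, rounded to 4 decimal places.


d1 = (ln(S/K) + (r - q + 0.5*sigma^2) * T) / (sigma * sqrt(T)) = 0.13842575
d2 = d1 - sigma * sqrt(T) = -0.14157425
exp(-rT) = 0.93706746; exp(-qT) = 0.99600799
P = K * exp(-rT) * N(-d2) - S_0 * exp(-qT) * N(-d1)
N(-d1) = 0.44495197; N(-d2) = 0.55629184
P = 52.8600 * 0.93706746 * 0.55629184 - 49.7100 * 0.99600799 * 0.44495197 = 5.5248

Answer: Price = 5.5248


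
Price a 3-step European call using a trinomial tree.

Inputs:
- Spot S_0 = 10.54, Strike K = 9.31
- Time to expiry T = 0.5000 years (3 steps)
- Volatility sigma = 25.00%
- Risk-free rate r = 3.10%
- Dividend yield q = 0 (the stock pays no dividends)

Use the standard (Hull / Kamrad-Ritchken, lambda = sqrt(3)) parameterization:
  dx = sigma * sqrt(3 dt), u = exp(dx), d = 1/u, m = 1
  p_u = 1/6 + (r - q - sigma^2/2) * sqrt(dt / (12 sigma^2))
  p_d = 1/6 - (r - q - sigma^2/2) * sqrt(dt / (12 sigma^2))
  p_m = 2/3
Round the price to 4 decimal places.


Answer: Price = V(0,0) = 1.6031

Derivation:
dt = T/N = 0.166667; dx = sigma*sqrt(3*dt) = 0.176777
u = exp(dx) = 1.193365; d = 1/u = 0.837967
p_u = 0.166549, p_m = 0.666667, p_d = 0.166785
Discount per step: exp(-r*dt) = 0.994847
Stock lattice S(k, j) with j the centered position index:
  k=0: S(0,+0) = 10.5400
  k=1: S(1,-1) = 8.8322; S(1,+0) = 10.5400; S(1,+1) = 12.5781
  k=2: S(2,-2) = 7.4011; S(2,-1) = 8.8322; S(2,+0) = 10.5400; S(2,+1) = 12.5781; S(2,+2) = 15.0102
  k=3: S(3,-3) = 6.2018; S(3,-2) = 7.4011; S(3,-1) = 8.8322; S(3,+0) = 10.5400; S(3,+1) = 12.5781; S(3,+2) = 15.0102; S(3,+3) = 17.9127
Terminal payoffs V(N, j) = max(S_T - K, 0):
  V(3,-3) = 0.000000; V(3,-2) = 0.000000; V(3,-1) = 0.000000; V(3,+0) = 1.230000; V(3,+1) = 3.268063; V(3,+2) = 5.700214; V(3,+3) = 8.602658
Backward induction: V(k, j) = exp(-r*dt) * [p_u * V(k+1, j+1) + p_m * V(k+1, j) + p_d * V(k+1, j-1)]
  V(2,-2) = exp(-r*dt) * [p_u*0.000000 + p_m*0.000000 + p_d*0.000000] = 0.000000
  V(2,-1) = exp(-r*dt) * [p_u*1.230000 + p_m*0.000000 + p_d*0.000000] = 0.203799
  V(2,+0) = exp(-r*dt) * [p_u*3.268063 + p_m*1.230000 + p_d*0.000000] = 1.357261
  V(2,+1) = exp(-r*dt) * [p_u*5.700214 + p_m*3.268063 + p_d*1.230000] = 3.316040
  V(2,+2) = exp(-r*dt) * [p_u*8.602658 + p_m*5.700214 + p_d*3.268063] = 5.748192
  V(1,-1) = exp(-r*dt) * [p_u*1.357261 + p_m*0.203799 + p_d*0.000000] = 0.360051
  V(1,+0) = exp(-r*dt) * [p_u*3.316040 + p_m*1.357261 + p_d*0.203799] = 1.483430
  V(1,+1) = exp(-r*dt) * [p_u*5.748192 + p_m*3.316040 + p_d*1.357261] = 3.376926
  V(0,+0) = exp(-r*dt) * [p_u*3.376926 + p_m*1.483430 + p_d*0.360051] = 1.603123


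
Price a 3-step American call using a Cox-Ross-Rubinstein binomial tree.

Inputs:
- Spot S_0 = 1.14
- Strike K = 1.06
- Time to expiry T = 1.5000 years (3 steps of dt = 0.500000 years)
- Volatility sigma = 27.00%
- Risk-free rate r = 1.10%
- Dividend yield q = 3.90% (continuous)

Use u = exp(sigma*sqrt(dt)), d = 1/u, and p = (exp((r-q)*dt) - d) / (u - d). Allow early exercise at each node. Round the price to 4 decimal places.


Answer: Price = V(0,0) = 0.1682

Derivation:
dt = T/N = 0.500000
u = exp(sigma*sqrt(dt)) = 1.210361; d = 1/u = 0.826200
p = (exp((r-q)*dt) - d) / (u - d) = 0.416226
Discount per step: exp(-r*dt) = 0.994515
Stock lattice S(k, i) with i counting down-moves:
  k=0: S(0,0) = 1.1400
  k=1: S(1,0) = 1.3798; S(1,1) = 0.9419
  k=2: S(2,0) = 1.6701; S(2,1) = 1.1400; S(2,2) = 0.7782
  k=3: S(3,0) = 2.0214; S(3,1) = 1.3798; S(3,2) = 0.9419; S(3,3) = 0.6429
Terminal payoffs V(N, i) = max(S_T - K, 0):
  V(3,0) = 0.961389; V(3,1) = 0.319812; V(3,2) = 0.000000; V(3,3) = 0.000000
Backward induction: V(k, i) = exp(-r*dt) * [p * V(k+1, i) + (1-p) * V(k+1, i+1)]; then take max(V_cont, immediate exercise) for American.
  V(2,0) = exp(-r*dt) * [p*0.961389 + (1-p)*0.319812] = 0.583634; exercise = 0.610071; V(2,0) = max -> 0.610071
  V(2,1) = exp(-r*dt) * [p*0.319812 + (1-p)*0.000000] = 0.132384; exercise = 0.080000; V(2,1) = max -> 0.132384
  V(2,2) = exp(-r*dt) * [p*0.000000 + (1-p)*0.000000] = 0.000000; exercise = 0.000000; V(2,2) = max -> 0.000000
  V(1,0) = exp(-r*dt) * [p*0.610071 + (1-p)*0.132384] = 0.329393; exercise = 0.319812; V(1,0) = max -> 0.329393
  V(1,1) = exp(-r*dt) * [p*0.132384 + (1-p)*0.000000] = 0.054799; exercise = 0.000000; V(1,1) = max -> 0.054799
  V(0,0) = exp(-r*dt) * [p*0.329393 + (1-p)*0.054799] = 0.168165; exercise = 0.080000; V(0,0) = max -> 0.168165


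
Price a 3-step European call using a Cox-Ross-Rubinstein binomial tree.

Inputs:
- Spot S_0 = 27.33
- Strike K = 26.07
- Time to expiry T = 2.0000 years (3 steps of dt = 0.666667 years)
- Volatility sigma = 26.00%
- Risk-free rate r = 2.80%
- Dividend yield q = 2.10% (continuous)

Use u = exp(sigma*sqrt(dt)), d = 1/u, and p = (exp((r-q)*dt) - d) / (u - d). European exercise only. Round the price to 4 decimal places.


Answer: Price = V(0,0) = 4.8176

Derivation:
dt = T/N = 0.666667
u = exp(sigma*sqrt(dt)) = 1.236505; d = 1/u = 0.808731
p = (exp((r-q)*dt) - d) / (u - d) = 0.458061
Discount per step: exp(-r*dt) = 0.981506
Stock lattice S(k, i) with i counting down-moves:
  k=0: S(0,0) = 27.3300
  k=1: S(1,0) = 33.7937; S(1,1) = 22.1026
  k=2: S(2,0) = 41.7861; S(2,1) = 27.3300; S(2,2) = 17.8751
  k=3: S(3,0) = 51.6687; S(3,1) = 33.7937; S(3,2) = 22.1026; S(3,3) = 14.4561
Terminal payoffs V(N, i) = max(S_T - K, 0):
  V(3,0) = 25.598708; V(3,1) = 7.723690; V(3,2) = 0.000000; V(3,3) = 0.000000
Backward induction: V(k, i) = exp(-r*dt) * [p * V(k+1, i) + (1-p) * V(k+1, i+1)].
  V(2,0) = exp(-r*dt) * [p*25.598708 + (1-p)*7.723690] = 15.617275
  V(2,1) = exp(-r*dt) * [p*7.723690 + (1-p)*0.000000] = 3.472491
  V(2,2) = exp(-r*dt) * [p*0.000000 + (1-p)*0.000000] = 0.000000
  V(1,0) = exp(-r*dt) * [p*15.617275 + (1-p)*3.472491] = 8.868442
  V(1,1) = exp(-r*dt) * [p*3.472491 + (1-p)*0.000000] = 1.561196
  V(0,0) = exp(-r*dt) * [p*8.868442 + (1-p)*1.561196] = 4.817586


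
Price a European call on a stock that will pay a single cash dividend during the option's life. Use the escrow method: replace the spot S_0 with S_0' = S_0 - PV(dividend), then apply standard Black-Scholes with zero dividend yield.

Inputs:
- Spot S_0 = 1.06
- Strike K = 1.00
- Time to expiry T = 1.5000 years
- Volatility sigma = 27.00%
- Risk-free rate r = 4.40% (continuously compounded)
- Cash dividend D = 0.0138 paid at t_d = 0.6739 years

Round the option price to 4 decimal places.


Answer: Price = 0.1927

Derivation:
PV(D) = D * exp(-r * t_d) = 0.0138 * 0.97078370 = 0.01339682
S_0' = S_0 - PV(D) = 1.0600 - 0.01339682 = 1.04660318
d1 = (ln(S_0'/K) + (r + sigma^2/2)*T) / (sigma*sqrt(T)) = 0.50267418
d2 = d1 - sigma*sqrt(T) = 0.17199306
exp(-rT) = 0.93613086
N(d1) = 0.69240332; N(d2) = 0.56827851
C = S_0' * N(d1) - K * exp(-rT) * N(d2) = 1.04660318 * 0.69240332 - 1.0000 * 0.93613086 * 0.56827851 = 0.1927


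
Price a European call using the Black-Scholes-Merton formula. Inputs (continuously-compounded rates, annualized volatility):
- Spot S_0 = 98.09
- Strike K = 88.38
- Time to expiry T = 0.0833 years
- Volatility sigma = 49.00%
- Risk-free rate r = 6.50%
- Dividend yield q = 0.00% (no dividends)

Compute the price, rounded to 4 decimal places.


Answer: Price = 11.8331

Derivation:
d1 = (ln(S/K) + (r - q + 0.5*sigma^2) * T) / (sigma * sqrt(T)) = 0.84607732
d2 = d1 - sigma * sqrt(T) = 0.70465480
exp(-rT) = 0.99460013; exp(-qT) = 1.00000000
C = S_0 * exp(-qT) * N(d1) - K * exp(-rT) * N(d2)
N(d1) = 0.80124520; N(d2) = 0.75948746
C = 98.0900 * 1.00000000 * 0.80124520 - 88.3800 * 0.99460013 * 0.75948746 = 11.8331


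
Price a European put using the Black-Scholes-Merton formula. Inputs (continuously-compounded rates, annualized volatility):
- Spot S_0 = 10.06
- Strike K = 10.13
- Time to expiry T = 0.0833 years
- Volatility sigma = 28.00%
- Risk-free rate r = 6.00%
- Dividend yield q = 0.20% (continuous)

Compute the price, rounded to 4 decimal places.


Answer: Price = 0.3352

Derivation:
d1 = (ln(S/K) + (r - q + 0.5*sigma^2) * T) / (sigma * sqrt(T)) = 0.01438640
d2 = d1 - sigma * sqrt(T) = -0.06642647
exp(-rT) = 0.99501447; exp(-qT) = 0.99983341
P = K * exp(-rT) * N(-d2) - S_0 * exp(-qT) * N(-d1)
N(-d1) = 0.49426085; N(-d2) = 0.52648085
P = 10.1300 * 0.99501447 * 0.52648085 - 10.0600 * 0.99983341 * 0.49426085 = 0.3352


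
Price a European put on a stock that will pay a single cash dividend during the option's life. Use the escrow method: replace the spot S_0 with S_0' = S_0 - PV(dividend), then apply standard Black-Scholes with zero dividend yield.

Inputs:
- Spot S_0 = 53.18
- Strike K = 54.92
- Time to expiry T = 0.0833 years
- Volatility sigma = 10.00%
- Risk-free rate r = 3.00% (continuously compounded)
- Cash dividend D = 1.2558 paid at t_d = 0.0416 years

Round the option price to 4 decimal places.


PV(D) = D * exp(-r * t_d) = 1.2558 * 0.99875278 = 1.25423374
S_0' = S_0 - PV(D) = 53.1800 - 1.25423374 = 51.92576626
d1 = (ln(S_0'/K) + (r + sigma^2/2)*T) / (sigma*sqrt(T)) = -1.84143282
d2 = d1 - sigma*sqrt(T) = -1.87029456
exp(-rT) = 0.99750412
N(-d1) = 0.96722092; N(-d2) = 0.96927854
P = K * exp(-rT) * N(-d2) - S_0' * N(-d1) = 54.9200 * 0.99750412 * 0.96927854 - 51.92576626 * 0.96722092 = 2.8762

Answer: Price = 2.8762
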